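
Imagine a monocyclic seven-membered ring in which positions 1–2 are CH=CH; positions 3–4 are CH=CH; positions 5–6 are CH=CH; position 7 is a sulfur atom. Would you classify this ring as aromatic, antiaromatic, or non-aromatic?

Every ring atom contributes a p orbital perpendicular to the ring (each doubly-bonded ring atom is sp² with one p-orbital electron; the sulfur donates one lone pair from its p orbital), so the π system is cyclic and fully conjugated.
Adding the contributions, 3 × 2 = 6 from the double-bond units + 2 from the S atom = 8.
A 4n π count (8, n = 2) in a planar conjugated ring means antiaromatic.

Antiaromatic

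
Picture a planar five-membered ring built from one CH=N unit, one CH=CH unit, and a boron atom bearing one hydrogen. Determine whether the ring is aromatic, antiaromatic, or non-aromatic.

Every ring atom contributes a p orbital perpendicular to the ring (every atom in a ring double bond is sp² and brings one electron to the p orbital; each =N– nitrogen is pyridine-type (lone pair in the sp² plane, one electron in the p orbital); the boron has an empty p orbital), so the π system is cyclic and fully conjugated.
π-electron count: 2 × 2 = 4 from the double-bond units + 0 from the BH atom = 4.
A 4n π count (4, n = 1) in a planar conjugated ring means antiaromatic.

Antiaromatic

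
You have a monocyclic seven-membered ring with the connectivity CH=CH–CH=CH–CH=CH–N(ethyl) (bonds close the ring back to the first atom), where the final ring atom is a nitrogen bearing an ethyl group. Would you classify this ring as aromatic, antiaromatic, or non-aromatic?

Every ring atom contributes a p orbital perpendicular to the ring (the double-bond atoms are sp², each contributing one p electron; the pyrrole-type nitrogen donates its lone pair from the p orbital), so the π system is cyclic and fully conjugated.
Tallying contributions gives 3 × 2 = 6 from the double-bond units + 2 from the N(ethyl) atom = 8.
A 4n π count (8, n = 2) in a planar conjugated ring means antiaromatic.

Antiaromatic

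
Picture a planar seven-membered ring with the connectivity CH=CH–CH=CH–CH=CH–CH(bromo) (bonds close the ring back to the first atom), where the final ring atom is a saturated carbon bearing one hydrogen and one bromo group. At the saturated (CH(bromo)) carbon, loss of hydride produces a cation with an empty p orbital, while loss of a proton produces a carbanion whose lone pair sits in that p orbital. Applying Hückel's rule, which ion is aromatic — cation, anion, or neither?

Both ions have a continuous loop of p orbitals — each ring atom is sp².
Cation: 3 × 2 + 0 = 6 π electrons → 4(1)+2, aromatic.
Anion: 3 × 2 + 2 = 8 π electrons → 4(2), antiaromatic.

The cation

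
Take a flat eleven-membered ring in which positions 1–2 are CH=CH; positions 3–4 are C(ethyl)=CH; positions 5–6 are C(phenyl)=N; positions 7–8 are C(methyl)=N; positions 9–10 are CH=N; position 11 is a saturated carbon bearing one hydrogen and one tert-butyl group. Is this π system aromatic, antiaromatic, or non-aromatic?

The CH(tert-butyl) carbon is saturated: that saturated carbon is sp³ and has no p orbital in the ring π system. Conjugation is not continuous around the ring.
Without a continuous loop of overlapping p orbitals the Hückel electron count never comes into play.

Non-aromatic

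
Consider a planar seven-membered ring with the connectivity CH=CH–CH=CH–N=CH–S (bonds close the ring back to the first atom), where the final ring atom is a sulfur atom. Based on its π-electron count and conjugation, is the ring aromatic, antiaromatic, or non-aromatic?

Antiaromatic

The p orbitals form a continuous loop: every atom in a ring double bond is sp² and brings one electron to the p orbital; the doubly-bonded nitrogens are pyridine-type — their lone pairs lie in the ring plane, leaving one electron in the p orbital; the sulfur donates one lone pair from its p orbital. The ring is fully conjugated.
Tallying contributions gives 3 × 2 = 6 from the double-bond units + 2 from the S atom = 8.
With 8 = 4·2 π electrons, Hückel's rule classifies the planar ring as antiaromatic.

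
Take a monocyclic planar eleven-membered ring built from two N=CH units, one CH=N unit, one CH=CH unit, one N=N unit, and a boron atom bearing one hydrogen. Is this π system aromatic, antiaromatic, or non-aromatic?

Check conjugation: each doubly-bonded ring atom is sp² with one p-orbital electron; each sp² =N– keeps its lone pair in-plane and puts one electron into the π system; the boron has an empty p orbital — every position has a p orbital, so the cyclic π system is continuous.
Adding the contributions, 5 × 2 = 10 from the double-bond units + 0 from the BH atom = 10.
10 = 4(2) + 2, which satisfies Hückel's 4n+2 rule.

Aromatic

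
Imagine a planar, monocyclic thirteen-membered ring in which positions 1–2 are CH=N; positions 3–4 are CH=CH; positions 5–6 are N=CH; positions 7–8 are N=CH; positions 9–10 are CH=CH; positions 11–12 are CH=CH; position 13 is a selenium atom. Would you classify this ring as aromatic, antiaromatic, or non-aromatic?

Aromatic

All ring atoms are sp² and supply a p orbital to the ring (the double-bond atoms are sp², each contributing one p electron; the doubly-bonded nitrogens are pyridine-type — their lone pairs lie in the ring plane, leaving one electron in the p orbital; the selenium donates one lone pair from its p orbital); the conjugation is uninterrupted.
π-electron count: 6 × 2 = 12 from the double-bond units + 2 from the Se atom = 14.
14 = 4(3) + 2, which satisfies Hückel's 4n+2 rule.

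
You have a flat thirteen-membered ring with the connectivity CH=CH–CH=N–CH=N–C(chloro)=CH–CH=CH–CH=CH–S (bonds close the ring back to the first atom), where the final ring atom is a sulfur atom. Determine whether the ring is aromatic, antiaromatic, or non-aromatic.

Aromatic

The p orbitals form a continuous loop: each doubly-bonded ring atom is sp² with one p-orbital electron; each =N– nitrogen is pyridine-type (lone pair in the sp² plane, one electron in the p orbital); the sulfur donates one lone pair from its p orbital. The ring is fully conjugated.
π-electron count: 6 × 2 = 12 from the double-bond units + 2 from the S atom = 14.
14 = 4(3) + 2, which satisfies Hückel's 4n+2 rule.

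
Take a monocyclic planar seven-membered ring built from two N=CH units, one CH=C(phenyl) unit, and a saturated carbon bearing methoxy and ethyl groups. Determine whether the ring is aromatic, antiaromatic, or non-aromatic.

At the C(methoxy)(ethyl) position, that saturated carbon is sp³ and has no p orbital in the ring π system; the ring's p-orbital overlap is broken there.
Without a continuous loop of overlapping p orbitals the Hückel electron count never comes into play.

Non-aromatic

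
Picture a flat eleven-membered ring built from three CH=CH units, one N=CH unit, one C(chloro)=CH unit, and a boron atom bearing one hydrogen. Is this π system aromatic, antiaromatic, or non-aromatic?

All ring atoms are sp² and supply a p orbital to the ring (every atom in a ring double bond is sp² and brings one electron to the p orbital; each =N– nitrogen is pyridine-type (lone pair in the sp² plane, one electron in the p orbital); the boron has an empty p orbital); the conjugation is uninterrupted.
Adding the contributions, 5 × 2 = 10 from the double-bond units + 0 from the BH atom = 10.
Since 10 = 4·2 + 2, the ring meets the 4n+2 criterion.

Aromatic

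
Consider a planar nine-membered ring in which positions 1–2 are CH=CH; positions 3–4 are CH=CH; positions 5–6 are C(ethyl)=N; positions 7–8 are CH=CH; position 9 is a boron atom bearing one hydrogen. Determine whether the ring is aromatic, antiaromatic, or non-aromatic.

All ring atoms are sp² and supply a p orbital to the ring (every atom in a ring double bond is sp² and brings one electron to the p orbital; each =N– nitrogen is pyridine-type (lone pair in the sp² plane, one electron in the p orbital); the boron has an empty p orbital); the conjugation is uninterrupted.
Counting π electrons: 4 × 2 = 8 from the double-bond units + 0 from the BH atom = 8.
8 = 4(2); a planar, fully conjugated 4n system is antiaromatic.

Antiaromatic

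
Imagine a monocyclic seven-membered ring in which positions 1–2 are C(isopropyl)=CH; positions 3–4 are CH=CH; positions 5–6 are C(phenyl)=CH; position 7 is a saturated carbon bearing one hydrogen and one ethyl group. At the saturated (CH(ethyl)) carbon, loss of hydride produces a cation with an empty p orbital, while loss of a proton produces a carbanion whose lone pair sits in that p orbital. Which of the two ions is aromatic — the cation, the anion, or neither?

In both ions every ring atom is sp² and contributes a p orbital, so both rings are fully conjugated.
Cation: 3 × 2 + 0 = 6 π electrons → 4(1)+2, aromatic.
Anion: 3 × 2 + 2 = 8 π electrons → 4(2), antiaromatic.

The cation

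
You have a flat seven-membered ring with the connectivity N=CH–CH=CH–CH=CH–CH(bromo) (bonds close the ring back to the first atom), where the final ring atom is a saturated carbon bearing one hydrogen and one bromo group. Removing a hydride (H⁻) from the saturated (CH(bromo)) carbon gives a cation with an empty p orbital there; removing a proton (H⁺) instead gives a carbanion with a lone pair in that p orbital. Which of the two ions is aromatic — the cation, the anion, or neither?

In either ion the ring is fully conjugated: every atom, including the new sp² carbon, supplies a p orbital.
Cation: 3 × 2 + 0 = 6 π electrons → 4(1)+2, aromatic.
Anion: 3 × 2 + 2 = 8 π electrons → 4(2), antiaromatic.

The cation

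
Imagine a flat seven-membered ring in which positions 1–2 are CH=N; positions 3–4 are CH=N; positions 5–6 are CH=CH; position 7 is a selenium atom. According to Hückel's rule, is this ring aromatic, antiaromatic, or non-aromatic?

Check conjugation: the double-bond atoms are sp², each contributing one p electron; each sp² =N– keeps its lone pair in-plane and puts one electron into the π system; the selenium donates one lone pair from its p orbital — every position has a p orbital, so the cyclic π system is continuous.
Counting π electrons: 3 × 2 = 6 from the double-bond units + 2 from the Se atom = 8.
With 8 = 4·2 π electrons, Hückel's rule classifies the planar ring as antiaromatic.

Antiaromatic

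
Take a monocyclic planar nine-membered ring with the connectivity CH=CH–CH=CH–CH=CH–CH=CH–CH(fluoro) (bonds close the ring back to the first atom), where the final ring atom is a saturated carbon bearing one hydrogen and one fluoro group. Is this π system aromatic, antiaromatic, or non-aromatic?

Non-aromatic

The CH(fluoro) position has four σ bonds — that saturated carbon is sp³ and has no p orbital in the ring π system — so the cyclic conjugation is interrupted.
Hückel's rule only applies to fully conjugated rings, so this one is simply non-aromatic.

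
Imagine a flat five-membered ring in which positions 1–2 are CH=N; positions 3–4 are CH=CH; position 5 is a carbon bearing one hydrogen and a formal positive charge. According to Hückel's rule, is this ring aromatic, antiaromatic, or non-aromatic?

Antiaromatic

Every ring atom contributes a p orbital perpendicular to the ring (each doubly-bonded ring atom is sp² with one p-orbital electron; the doubly-bonded nitrogens are pyridine-type — their lone pairs lie in the ring plane, leaving one electron in the p orbital; the carbocation has an empty p orbital), so the π system is cyclic and fully conjugated.
Counting π electrons: 2 × 2 = 4 from the double-bond units + 0 from the CH(+) atom = 4.
4 is a 4n count (n = 1), so the planar conjugated ring is antiaromatic.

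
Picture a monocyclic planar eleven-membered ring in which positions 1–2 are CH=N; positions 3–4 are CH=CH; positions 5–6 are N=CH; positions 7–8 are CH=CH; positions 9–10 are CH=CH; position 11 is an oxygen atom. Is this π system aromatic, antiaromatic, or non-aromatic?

Antiaromatic

All ring atoms are sp² and supply a p orbital to the ring (the double-bond atoms are sp², each contributing one p electron; each =N– nitrogen is pyridine-type (lone pair in the sp² plane, one electron in the p orbital); the oxygen donates one lone pair from its p orbital); the conjugation is uninterrupted.
π-electron count: 5 × 2 = 10 from the double-bond units + 2 from the O atom = 12.
12 is a 4n count (n = 3), so the planar conjugated ring is antiaromatic.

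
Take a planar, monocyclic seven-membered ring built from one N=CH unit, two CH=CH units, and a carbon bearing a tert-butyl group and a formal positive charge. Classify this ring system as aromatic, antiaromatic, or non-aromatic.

Aromatic

Every ring atom contributes a p orbital perpendicular to the ring (every atom in a ring double bond is sp² and brings one electron to the p orbital; each sp² =N– keeps its lone pair in-plane and puts one electron into the π system; the carbocation has an empty p orbital), so the π system is cyclic and fully conjugated.
Tallying contributions gives 3 × 2 = 6 from the double-bond units + 0 from the C(tert-butyl)(+) atom = 6.
Since 6 = 4·1 + 2, the ring meets the 4n+2 criterion.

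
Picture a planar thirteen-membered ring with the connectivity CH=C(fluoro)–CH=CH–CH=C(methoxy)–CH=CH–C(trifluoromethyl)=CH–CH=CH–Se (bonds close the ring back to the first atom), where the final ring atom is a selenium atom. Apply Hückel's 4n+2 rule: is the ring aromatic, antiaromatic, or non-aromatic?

Aromatic

Every ring atom contributes a p orbital perpendicular to the ring (each doubly-bonded ring atom is sp² with one p-orbital electron; the selenium donates one lone pair from its p orbital), so the π system is cyclic and fully conjugated.
π-electron count: 6 × 2 = 12 from the double-bond units + 2 from the Se atom = 14.
That gives a 4n+2 count (14, n = 3).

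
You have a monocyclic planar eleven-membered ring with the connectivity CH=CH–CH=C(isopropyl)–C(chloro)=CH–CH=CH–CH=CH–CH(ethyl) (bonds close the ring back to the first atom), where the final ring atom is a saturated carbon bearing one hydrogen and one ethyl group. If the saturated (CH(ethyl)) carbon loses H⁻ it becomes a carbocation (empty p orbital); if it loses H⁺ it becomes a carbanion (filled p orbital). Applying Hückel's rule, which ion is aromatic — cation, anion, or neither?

In both ions every ring atom is sp² and contributes a p orbital, so both rings are fully conjugated.
Cation: 5 × 2 + 0 = 10 π electrons → 4(2)+2, aromatic.
Anion: 5 × 2 + 2 = 12 π electrons → 4(3), antiaromatic.

The cation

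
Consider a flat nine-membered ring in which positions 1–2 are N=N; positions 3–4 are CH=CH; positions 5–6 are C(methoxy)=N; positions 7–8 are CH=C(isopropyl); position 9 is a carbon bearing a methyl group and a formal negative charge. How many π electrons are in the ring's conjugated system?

All ring atoms are sp² and supply a p orbital to the ring (each doubly-bonded ring atom is sp² with one p-orbital electron; each sp² =N– keeps its lone pair in-plane and puts one electron into the π system; the carbanion's lone pair occupies the p orbital); the conjugation is uninterrupted.
Tallying contributions gives 4 × 2 = 8 from the double-bond units + 2 from the C(methyl)(-) atom = 10.

10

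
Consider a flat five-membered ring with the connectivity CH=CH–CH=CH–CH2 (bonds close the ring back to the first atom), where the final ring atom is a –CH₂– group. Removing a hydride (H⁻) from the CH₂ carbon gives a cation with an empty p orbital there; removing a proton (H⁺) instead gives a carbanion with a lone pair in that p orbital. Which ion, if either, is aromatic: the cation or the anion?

In either ion the ring is fully conjugated: every atom, including the new sp² carbon, supplies a p orbital.
Cation: 2 × 2 + 0 = 4 π electrons → 4(1), antiaromatic.
Anion: 2 × 2 + 2 = 6 π electrons → 4(1)+2, aromatic.

The anion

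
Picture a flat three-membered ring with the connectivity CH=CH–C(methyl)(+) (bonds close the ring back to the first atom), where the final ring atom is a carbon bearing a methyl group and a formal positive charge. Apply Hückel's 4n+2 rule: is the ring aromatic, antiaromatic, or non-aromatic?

Aromatic

Every ring atom contributes a p orbital perpendicular to the ring (every atom in a ring double bond is sp² and brings one electron to the p orbital; the carbocation has an empty p orbital), so the π system is cyclic and fully conjugated.
π-electron count: 1 × 2 = 2 from the double-bond unit + 0 from the C(methyl)(+) atom = 2.
2 = 4(0) + 2, which satisfies Hückel's 4n+2 rule.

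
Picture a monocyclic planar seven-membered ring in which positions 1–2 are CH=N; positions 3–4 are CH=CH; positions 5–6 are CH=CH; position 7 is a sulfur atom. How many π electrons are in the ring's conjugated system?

8

The p orbitals form a continuous loop: each doubly-bonded ring atom is sp² with one p-orbital electron; each sp² =N– keeps its lone pair in-plane and puts one electron into the π system; the sulfur donates one lone pair from its p orbital. The ring is fully conjugated.
Adding the contributions, 3 × 2 = 6 from the double-bond units + 2 from the S atom = 8.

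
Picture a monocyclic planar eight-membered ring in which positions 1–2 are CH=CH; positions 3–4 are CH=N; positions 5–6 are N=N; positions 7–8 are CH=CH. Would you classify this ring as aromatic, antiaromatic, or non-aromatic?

Antiaromatic

All ring atoms are sp² and supply a p orbital to the ring (every atom in a ring double bond is sp² and brings one electron to the p orbital; each sp² =N– keeps its lone pair in-plane and puts one electron into the π system); the conjugation is uninterrupted.
π-electron count: 4 × 2 = 8 from the 4 double-bond units.
8 is a 4n count (n = 2), so the planar conjugated ring is antiaromatic.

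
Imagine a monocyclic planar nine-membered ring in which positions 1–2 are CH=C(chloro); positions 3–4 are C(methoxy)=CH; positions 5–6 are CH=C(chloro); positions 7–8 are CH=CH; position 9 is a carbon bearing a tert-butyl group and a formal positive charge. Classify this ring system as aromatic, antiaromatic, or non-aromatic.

Check conjugation: the double-bond atoms are sp², each contributing one p electron; the carbocation has an empty p orbital — every position has a p orbital, so the cyclic π system is continuous.
Adding the contributions, 4 × 2 = 8 from the double-bond units + 0 from the C(tert-butyl)(+) atom = 8.
8 = 4(2); a planar, fully conjugated 4n system is antiaromatic.

Antiaromatic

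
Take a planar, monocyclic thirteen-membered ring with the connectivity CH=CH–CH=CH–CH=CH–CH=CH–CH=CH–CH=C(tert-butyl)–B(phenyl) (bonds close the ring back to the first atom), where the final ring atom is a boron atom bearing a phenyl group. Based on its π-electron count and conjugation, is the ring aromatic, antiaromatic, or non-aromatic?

Antiaromatic

All ring atoms are sp² and supply a p orbital to the ring (the double-bond atoms are sp², each contributing one p electron; the boron has an empty p orbital); the conjugation is uninterrupted.
Counting π electrons: 6 × 2 = 12 from the double-bond units + 0 from the B(phenyl) atom = 12.
A 4n π count (12, n = 3) in a planar conjugated ring means antiaromatic.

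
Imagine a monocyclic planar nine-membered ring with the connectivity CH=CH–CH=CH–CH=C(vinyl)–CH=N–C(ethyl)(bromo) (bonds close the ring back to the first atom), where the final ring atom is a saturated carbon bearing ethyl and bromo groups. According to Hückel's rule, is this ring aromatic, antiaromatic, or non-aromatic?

Non-aromatic

The C(ethyl)(bromo) carbon is saturated: that saturated carbon is sp³ and has no p orbital in the ring π system. Conjugation is not continuous around the ring.
Hückel's rule only applies to fully conjugated rings, so this one is simply non-aromatic.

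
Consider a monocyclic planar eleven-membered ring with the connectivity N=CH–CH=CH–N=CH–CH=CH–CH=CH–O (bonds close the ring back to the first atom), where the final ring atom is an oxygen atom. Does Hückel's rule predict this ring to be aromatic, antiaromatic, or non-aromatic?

Every ring atom contributes a p orbital perpendicular to the ring (the double-bond atoms are sp², each contributing one p electron; each =N– nitrogen is pyridine-type (lone pair in the sp² plane, one electron in the p orbital); the oxygen donates one lone pair from its p orbital), so the π system is cyclic and fully conjugated.
Tallying contributions gives 5 × 2 = 10 from the double-bond units + 2 from the O atom = 12.
A 4n π count (12, n = 3) in a planar conjugated ring means antiaromatic.

Antiaromatic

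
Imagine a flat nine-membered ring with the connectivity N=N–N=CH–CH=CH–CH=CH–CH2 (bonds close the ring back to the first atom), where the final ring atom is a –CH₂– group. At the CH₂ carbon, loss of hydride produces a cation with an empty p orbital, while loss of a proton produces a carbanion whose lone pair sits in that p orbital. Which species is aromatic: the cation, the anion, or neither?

The anion

Once that carbon is sp², every ring atom has a p orbital and both ions are fully conjugated.
Cation: 4 × 2 + 0 = 8 π electrons → 4(2), antiaromatic.
Anion: 4 × 2 + 2 = 10 π electrons → 4(2)+2, aromatic.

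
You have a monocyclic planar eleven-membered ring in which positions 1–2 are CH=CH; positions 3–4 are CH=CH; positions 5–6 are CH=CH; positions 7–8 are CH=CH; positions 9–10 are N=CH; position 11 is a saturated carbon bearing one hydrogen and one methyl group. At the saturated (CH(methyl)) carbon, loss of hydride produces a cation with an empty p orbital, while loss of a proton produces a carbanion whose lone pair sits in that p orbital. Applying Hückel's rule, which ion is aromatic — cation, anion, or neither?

Both ions have a continuous loop of p orbitals — each ring atom is sp².
Cation: 5 × 2 + 0 = 10 π electrons → 4(2)+2, aromatic.
Anion: 5 × 2 + 2 = 12 π electrons → 4(3), antiaromatic.

The cation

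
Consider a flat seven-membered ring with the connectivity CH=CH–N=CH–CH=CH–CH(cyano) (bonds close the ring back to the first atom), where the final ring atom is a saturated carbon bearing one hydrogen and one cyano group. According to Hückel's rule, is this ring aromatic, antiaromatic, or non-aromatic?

The CH(cyano) position has four σ bonds — that saturated carbon is sp³ and has no p orbital in the ring π system — so the cyclic conjugation is interrupted.
Hückel's rule only applies to fully conjugated rings, so this one is simply non-aromatic.

Non-aromatic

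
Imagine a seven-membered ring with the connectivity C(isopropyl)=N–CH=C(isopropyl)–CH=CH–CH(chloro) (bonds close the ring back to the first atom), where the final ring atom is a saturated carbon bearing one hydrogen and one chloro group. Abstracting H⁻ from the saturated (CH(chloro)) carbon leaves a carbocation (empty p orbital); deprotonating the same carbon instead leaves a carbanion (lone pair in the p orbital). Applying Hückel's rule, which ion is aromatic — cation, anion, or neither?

The cation

In either ion the ring is fully conjugated: every atom, including the new sp² carbon, supplies a p orbital.
Cation: 3 × 2 + 0 = 6 π electrons → 4(1)+2, aromatic.
Anion: 3 × 2 + 2 = 8 π electrons → 4(2), antiaromatic.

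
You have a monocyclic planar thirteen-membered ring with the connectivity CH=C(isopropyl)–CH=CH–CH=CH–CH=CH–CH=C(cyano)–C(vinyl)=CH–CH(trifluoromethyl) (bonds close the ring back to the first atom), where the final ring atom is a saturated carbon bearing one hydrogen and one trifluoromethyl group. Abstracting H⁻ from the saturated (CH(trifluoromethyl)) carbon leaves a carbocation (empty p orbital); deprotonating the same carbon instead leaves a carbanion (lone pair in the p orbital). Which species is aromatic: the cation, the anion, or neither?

In both ions every ring atom is sp² and contributes a p orbital, so both rings are fully conjugated.
Cation: 6 × 2 + 0 = 12 π electrons → 4(3), antiaromatic.
Anion: 6 × 2 + 2 = 14 π electrons → 4(3)+2, aromatic.

The anion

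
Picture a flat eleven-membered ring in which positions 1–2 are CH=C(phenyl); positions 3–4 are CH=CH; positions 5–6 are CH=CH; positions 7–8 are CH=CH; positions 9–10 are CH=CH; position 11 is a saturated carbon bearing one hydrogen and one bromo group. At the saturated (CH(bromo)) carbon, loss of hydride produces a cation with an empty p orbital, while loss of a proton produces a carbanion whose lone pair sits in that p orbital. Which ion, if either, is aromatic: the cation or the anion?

The cation

In either ion the ring is fully conjugated: every atom, including the new sp² carbon, supplies a p orbital.
Cation: 5 × 2 + 0 = 10 π electrons → 4(2)+2, aromatic.
Anion: 5 × 2 + 2 = 12 π electrons → 4(3), antiaromatic.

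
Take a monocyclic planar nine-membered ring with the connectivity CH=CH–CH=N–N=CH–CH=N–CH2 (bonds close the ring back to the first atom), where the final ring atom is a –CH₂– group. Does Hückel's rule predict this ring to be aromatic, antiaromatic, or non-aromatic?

At the CH2 position, the tetrahedral CH₂ carbon is sp³ and has no p orbital in the ring π system; the ring's p-orbital overlap is broken there.
Hückel's rule only applies to fully conjugated rings, so this one is simply non-aromatic.

Non-aromatic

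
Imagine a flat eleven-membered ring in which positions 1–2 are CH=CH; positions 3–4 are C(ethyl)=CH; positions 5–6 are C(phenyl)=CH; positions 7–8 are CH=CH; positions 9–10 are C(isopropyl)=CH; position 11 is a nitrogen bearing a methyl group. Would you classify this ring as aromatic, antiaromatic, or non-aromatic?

Antiaromatic

Every ring atom contributes a p orbital perpendicular to the ring (each doubly-bonded ring atom is sp² with one p-orbital electron; the pyrrole-type nitrogen donates its lone pair from the p orbital), so the π system is cyclic and fully conjugated.
π-electron count: 5 × 2 = 10 from the double-bond units + 2 from the N(methyl) atom = 12.
A 4n π count (12, n = 3) in a planar conjugated ring means antiaromatic.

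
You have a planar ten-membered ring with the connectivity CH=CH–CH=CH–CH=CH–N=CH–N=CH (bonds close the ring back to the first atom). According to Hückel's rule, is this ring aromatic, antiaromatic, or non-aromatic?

Aromatic

The p orbitals form a continuous loop: every atom in a ring double bond is sp² and brings one electron to the p orbital; the doubly-bonded nitrogens are pyridine-type — their lone pairs lie in the ring plane, leaving one electron in the p orbital. The ring is fully conjugated.
Adding the contributions, 5 × 2 = 10 from the 5 double-bond units.
With 10 π electrons (n = 2), the Hückel 4n+2 condition holds.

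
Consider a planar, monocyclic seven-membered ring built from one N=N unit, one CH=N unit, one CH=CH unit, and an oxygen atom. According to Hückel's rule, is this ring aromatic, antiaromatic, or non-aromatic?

Antiaromatic

The p orbitals form a continuous loop: each doubly-bonded ring atom is sp² with one p-orbital electron; each =N– nitrogen is pyridine-type (lone pair in the sp² plane, one electron in the p orbital); the oxygen donates one lone pair from its p orbital. The ring is fully conjugated.
π-electron count: 3 × 2 = 6 from the double-bond units + 2 from the O atom = 8.
8 = 4(2); a planar, fully conjugated 4n system is antiaromatic.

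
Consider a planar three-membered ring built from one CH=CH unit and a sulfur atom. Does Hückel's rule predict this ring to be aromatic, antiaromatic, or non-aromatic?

Antiaromatic

Every ring atom contributes a p orbital perpendicular to the ring (each doubly-bonded ring atom is sp² with one p-orbital electron; the sulfur donates one lone pair from its p orbital), so the π system is cyclic and fully conjugated.
Counting π electrons: 1 × 2 = 2 from the double-bond unit + 2 from the S atom = 4.
With 4 = 4·1 π electrons, Hückel's rule classifies the planar ring as antiaromatic.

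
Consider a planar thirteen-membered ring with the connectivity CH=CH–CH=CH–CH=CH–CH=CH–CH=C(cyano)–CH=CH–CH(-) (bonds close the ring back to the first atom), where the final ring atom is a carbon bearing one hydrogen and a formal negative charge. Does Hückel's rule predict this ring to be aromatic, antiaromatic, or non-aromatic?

Aromatic

The p orbitals form a continuous loop: each doubly-bonded ring atom is sp² with one p-orbital electron; the carbanion's lone pair occupies the p orbital. The ring is fully conjugated.
Tallying contributions gives 6 × 2 = 12 from the double-bond units + 2 from the CH(-) atom = 14.
Since 14 = 4·3 + 2, the ring meets the 4n+2 criterion.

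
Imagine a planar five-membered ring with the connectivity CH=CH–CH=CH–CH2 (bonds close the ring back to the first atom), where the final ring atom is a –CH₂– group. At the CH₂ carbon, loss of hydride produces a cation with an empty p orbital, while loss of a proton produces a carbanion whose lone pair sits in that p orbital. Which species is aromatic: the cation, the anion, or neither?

The anion

In both ions every ring atom is sp² and contributes a p orbital, so both rings are fully conjugated.
Cation: 2 × 2 + 0 = 4 π electrons → 4(1), antiaromatic.
Anion: 2 × 2 + 2 = 6 π electrons → 4(1)+2, aromatic.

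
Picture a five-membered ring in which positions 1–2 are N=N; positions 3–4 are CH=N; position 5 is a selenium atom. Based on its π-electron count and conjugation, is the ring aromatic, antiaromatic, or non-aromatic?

The p orbitals form a continuous loop: every atom in a ring double bond is sp² and brings one electron to the p orbital; each sp² =N– keeps its lone pair in-plane and puts one electron into the π system; the selenium donates one lone pair from its p orbital. The ring is fully conjugated.
π-electron count: 2 × 2 = 4 from the double-bond units + 2 from the Se atom = 6.
That gives a 4n+2 count (6, n = 1).

Aromatic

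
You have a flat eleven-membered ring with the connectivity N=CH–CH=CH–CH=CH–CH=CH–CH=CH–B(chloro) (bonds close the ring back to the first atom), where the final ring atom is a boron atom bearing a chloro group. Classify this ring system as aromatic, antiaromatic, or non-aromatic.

Aromatic

Every ring atom contributes a p orbital perpendicular to the ring (every atom in a ring double bond is sp² and brings one electron to the p orbital; the doubly-bonded nitrogens are pyridine-type — their lone pairs lie in the ring plane, leaving one electron in the p orbital; the boron has an empty p orbital), so the π system is cyclic and fully conjugated.
π-electron count: 5 × 2 = 10 from the double-bond units + 0 from the B(chloro) atom = 10.
10 = 4(2) + 2, which satisfies Hückel's 4n+2 rule.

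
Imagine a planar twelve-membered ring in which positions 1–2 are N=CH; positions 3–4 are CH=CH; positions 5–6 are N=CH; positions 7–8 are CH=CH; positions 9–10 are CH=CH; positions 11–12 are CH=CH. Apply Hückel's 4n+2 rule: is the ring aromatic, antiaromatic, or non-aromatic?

Every ring atom contributes a p orbital perpendicular to the ring (every atom in a ring double bond is sp² and brings one electron to the p orbital; each =N– nitrogen is pyridine-type (lone pair in the sp² plane, one electron in the p orbital)), so the π system is cyclic and fully conjugated.
Adding the contributions, 6 × 2 = 12 from the 6 double-bond units.
12 = 4(3); a planar, fully conjugated 4n system is antiaromatic.

Antiaromatic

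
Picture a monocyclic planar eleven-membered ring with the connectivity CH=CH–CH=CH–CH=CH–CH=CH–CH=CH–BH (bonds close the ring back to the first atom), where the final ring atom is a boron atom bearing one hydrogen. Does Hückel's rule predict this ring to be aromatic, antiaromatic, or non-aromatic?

Check conjugation: every atom in a ring double bond is sp² and brings one electron to the p orbital; the boron has an empty p orbital — every position has a p orbital, so the cyclic π system is continuous.
π-electron count: 5 × 2 = 10 from the double-bond units + 0 from the BH atom = 10.
With 10 π electrons (n = 2), the Hückel 4n+2 condition holds.

Aromatic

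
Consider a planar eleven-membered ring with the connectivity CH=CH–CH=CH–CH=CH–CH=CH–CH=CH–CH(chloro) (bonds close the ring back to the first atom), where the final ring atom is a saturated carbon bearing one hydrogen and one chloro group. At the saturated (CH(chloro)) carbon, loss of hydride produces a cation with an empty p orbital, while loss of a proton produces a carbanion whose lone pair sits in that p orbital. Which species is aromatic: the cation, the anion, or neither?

The cation

Both ions have a continuous loop of p orbitals — each ring atom is sp².
Cation: 5 × 2 + 0 = 10 π electrons → 4(2)+2, aromatic.
Anion: 5 × 2 + 2 = 12 π electrons → 4(3), antiaromatic.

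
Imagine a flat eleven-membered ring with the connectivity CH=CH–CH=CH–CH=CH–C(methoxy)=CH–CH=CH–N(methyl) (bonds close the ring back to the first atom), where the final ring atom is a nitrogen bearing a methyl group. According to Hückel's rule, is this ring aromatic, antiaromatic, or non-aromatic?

Antiaromatic

Check conjugation: the double-bond atoms are sp², each contributing one p electron; the pyrrole-type nitrogen donates its lone pair from the p orbital — every position has a p orbital, so the cyclic π system is continuous.
Tallying contributions gives 5 × 2 = 10 from the double-bond units + 2 from the N(methyl) atom = 12.
A 4n π count (12, n = 3) in a planar conjugated ring means antiaromatic.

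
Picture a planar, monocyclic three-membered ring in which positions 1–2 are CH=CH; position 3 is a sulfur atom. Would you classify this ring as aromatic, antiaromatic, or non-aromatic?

The p orbitals form a continuous loop: every atom in a ring double bond is sp² and brings one electron to the p orbital; the sulfur donates one lone pair from its p orbital. The ring is fully conjugated.
Tallying contributions gives 1 × 2 = 2 from the double-bond unit + 2 from the S atom = 4.
With 4 = 4·1 π electrons, Hückel's rule classifies the planar ring as antiaromatic.

Antiaromatic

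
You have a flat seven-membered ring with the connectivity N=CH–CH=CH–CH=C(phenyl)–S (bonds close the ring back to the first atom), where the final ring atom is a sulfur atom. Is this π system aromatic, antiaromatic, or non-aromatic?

The p orbitals form a continuous loop: every atom in a ring double bond is sp² and brings one electron to the p orbital; each sp² =N– keeps its lone pair in-plane and puts one electron into the π system; the sulfur donates one lone pair from its p orbital. The ring is fully conjugated.
Adding the contributions, 3 × 2 = 6 from the double-bond units + 2 from the S atom = 8.
8 = 4(2); a planar, fully conjugated 4n system is antiaromatic.

Antiaromatic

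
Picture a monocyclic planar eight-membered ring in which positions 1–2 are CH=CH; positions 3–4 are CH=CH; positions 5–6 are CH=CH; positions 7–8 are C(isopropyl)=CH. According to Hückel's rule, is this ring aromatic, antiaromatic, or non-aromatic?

All ring atoms are sp² and supply a p orbital to the ring (each doubly-bonded ring atom is sp² with one p-orbital electron); the conjugation is uninterrupted.
Tallying contributions gives 4 × 2 = 8 from the 4 double-bond units.
8 is a 4n count (n = 2), so the planar conjugated ring is antiaromatic.

Antiaromatic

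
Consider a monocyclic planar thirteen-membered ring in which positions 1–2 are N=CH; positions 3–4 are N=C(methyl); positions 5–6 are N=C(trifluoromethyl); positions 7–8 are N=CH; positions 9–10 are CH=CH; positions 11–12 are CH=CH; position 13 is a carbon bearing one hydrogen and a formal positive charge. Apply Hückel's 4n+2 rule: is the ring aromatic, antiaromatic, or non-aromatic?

Every ring atom contributes a p orbital perpendicular to the ring (the double-bond atoms are sp², each contributing one p electron; each =N– nitrogen is pyridine-type (lone pair in the sp² plane, one electron in the p orbital); the carbocation has an empty p orbital), so the π system is cyclic and fully conjugated.
π-electron count: 6 × 2 = 12 from the double-bond units + 0 from the CH(+) atom = 12.
With 12 = 4·3 π electrons, Hückel's rule classifies the planar ring as antiaromatic.

Antiaromatic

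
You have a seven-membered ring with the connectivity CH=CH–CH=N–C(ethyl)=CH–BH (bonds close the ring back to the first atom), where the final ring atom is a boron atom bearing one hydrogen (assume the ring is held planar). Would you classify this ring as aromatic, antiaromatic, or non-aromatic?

All ring atoms are sp² and supply a p orbital to the ring (every atom in a ring double bond is sp² and brings one electron to the p orbital; each =N– nitrogen is pyridine-type (lone pair in the sp² plane, one electron in the p orbital); the boron has an empty p orbital); the conjugation is uninterrupted.
Counting π electrons: 3 × 2 = 6 from the double-bond units + 0 from the BH atom = 6.
With 6 π electrons (n = 1), the Hückel 4n+2 condition holds.

Aromatic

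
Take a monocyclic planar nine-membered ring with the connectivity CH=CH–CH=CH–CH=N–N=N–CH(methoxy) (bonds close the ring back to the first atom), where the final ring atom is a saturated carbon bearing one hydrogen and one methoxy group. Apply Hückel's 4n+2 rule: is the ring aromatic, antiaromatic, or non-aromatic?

The CH(methoxy) carbon is saturated: that saturated carbon is sp³ and has no p orbital in the ring π system. Conjugation is not continuous around the ring.
A ring that is not fully conjugated cannot be aromatic or antiaromatic regardless of its π-electron count.

Non-aromatic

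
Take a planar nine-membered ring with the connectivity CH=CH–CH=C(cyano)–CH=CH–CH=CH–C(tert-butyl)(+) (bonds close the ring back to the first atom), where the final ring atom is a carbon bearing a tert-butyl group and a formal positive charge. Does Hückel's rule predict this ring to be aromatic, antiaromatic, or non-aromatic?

Antiaromatic

Check conjugation: every atom in a ring double bond is sp² and brings one electron to the p orbital; the carbocation has an empty p orbital — every position has a p orbital, so the cyclic π system is continuous.
Counting π electrons: 4 × 2 = 8 from the double-bond units + 0 from the C(tert-butyl)(+) atom = 8.
8 = 4(2); a planar, fully conjugated 4n system is antiaromatic.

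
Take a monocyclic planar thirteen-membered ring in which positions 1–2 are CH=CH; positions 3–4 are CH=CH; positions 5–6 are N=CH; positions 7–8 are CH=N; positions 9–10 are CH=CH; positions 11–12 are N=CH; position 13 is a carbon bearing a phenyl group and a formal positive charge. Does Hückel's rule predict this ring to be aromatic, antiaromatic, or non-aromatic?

Check conjugation: each doubly-bonded ring atom is sp² with one p-orbital electron; the doubly-bonded nitrogens are pyridine-type — their lone pairs lie in the ring plane, leaving one electron in the p orbital; the carbocation has an empty p orbital — every position has a p orbital, so the cyclic π system is continuous.
π-electron count: 6 × 2 = 12 from the double-bond units + 0 from the C(phenyl)(+) atom = 12.
With 12 = 4·3 π electrons, Hückel's rule classifies the planar ring as antiaromatic.

Antiaromatic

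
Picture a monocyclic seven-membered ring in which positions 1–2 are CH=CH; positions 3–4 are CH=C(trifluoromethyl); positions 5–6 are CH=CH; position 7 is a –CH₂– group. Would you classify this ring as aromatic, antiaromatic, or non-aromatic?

The CH2 carbon is saturated: the tetrahedral CH₂ carbon is sp³ and has no p orbital in the ring π system. Conjugation is not continuous around the ring.
Hückel's rule only applies to fully conjugated rings, so this one is simply non-aromatic.

Non-aromatic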